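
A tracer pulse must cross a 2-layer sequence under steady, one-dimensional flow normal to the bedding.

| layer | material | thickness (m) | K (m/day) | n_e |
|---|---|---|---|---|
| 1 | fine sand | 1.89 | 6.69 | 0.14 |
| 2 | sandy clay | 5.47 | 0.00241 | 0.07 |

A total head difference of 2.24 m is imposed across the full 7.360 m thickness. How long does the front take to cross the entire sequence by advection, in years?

With flow normal to the layers, continuity requires the same specific discharge q through every layer.
Σ(b_i/K_i) = 1.89/6.69 + 5.47/0.00241 = 2270 d.
q = Δh / Σ(b_i/K_i) = 2.24 / 2270 = 0.0009868 m/day.
In each layer the seepage velocity is v_i = q/n_i, so the layer transit time is t_i = b_i·n_i / q:
  layer 1 (fine sand): t_1 = 1.89 × 0.14 / 0.0009868 = 268.1 d
  layer 2 (sandy clay): t_2 = 5.47 × 0.07 / 0.0009868 = 388.0 d
Total t = Σ t_i = 656.2 days = 1.796 years.

1.80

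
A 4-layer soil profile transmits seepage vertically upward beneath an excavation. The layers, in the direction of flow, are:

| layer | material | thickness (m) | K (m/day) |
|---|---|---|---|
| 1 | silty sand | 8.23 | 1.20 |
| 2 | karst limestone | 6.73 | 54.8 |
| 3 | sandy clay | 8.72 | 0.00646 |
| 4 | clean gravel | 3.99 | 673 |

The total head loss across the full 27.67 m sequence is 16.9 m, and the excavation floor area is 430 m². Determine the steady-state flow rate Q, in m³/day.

5.36

Flow is perpendicular to layering, so the layers act in series and the equivalent K is the thickness-weighted harmonic mean.
Total thickness L = 8.23 + 6.73 + 8.72 + 3.99 = 27.67 m.
Σ(b_i/K_i) = 8.23/1.20 + 6.73/54.8 + 8.72/0.00646 + 3.99/673 = 1357 d.
K_eq = L / Σ(b_i/K_i) = 27.67 / 1357 = 0.02039 m/day.
Q = K_eq · A · (Δh/L) = 0.02039 × 430 × (16.9/27.67) = 5.356 m³/day.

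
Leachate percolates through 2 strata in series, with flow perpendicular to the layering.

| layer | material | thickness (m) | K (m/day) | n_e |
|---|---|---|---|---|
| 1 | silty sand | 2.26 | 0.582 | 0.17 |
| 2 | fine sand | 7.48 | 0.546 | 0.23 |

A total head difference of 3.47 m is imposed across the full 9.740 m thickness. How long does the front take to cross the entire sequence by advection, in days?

10.7

With flow normal to the layers, continuity requires the same specific discharge q through every layer.
Σ(b_i/K_i) = 2.26/0.582 + 7.48/0.546 = 17.58 d.
q = Δh / Σ(b_i/K_i) = 3.47 / 17.58 = 0.1974 m/day.
In each layer the seepage velocity is v_i = q/n_i, so the layer transit time is t_i = b_i·n_i / q:
  layer 1 (silty sand): t_1 = 2.26 × 0.17 / 0.1974 = 1.947 d
  layer 2 (fine sand): t_2 = 7.48 × 0.23 / 0.1974 = 8.717 d
Total t = Σ t_i = 10.66 days.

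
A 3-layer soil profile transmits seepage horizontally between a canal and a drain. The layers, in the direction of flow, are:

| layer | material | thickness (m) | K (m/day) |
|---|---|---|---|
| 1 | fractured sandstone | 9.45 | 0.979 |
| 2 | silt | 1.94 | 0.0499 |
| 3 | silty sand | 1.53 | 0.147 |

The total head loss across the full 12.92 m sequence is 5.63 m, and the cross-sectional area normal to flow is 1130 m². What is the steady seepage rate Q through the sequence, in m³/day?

108

Flow is perpendicular to layering, so the layers act in series and the equivalent K is the thickness-weighted harmonic mean.
Total thickness L = 9.45 + 1.94 + 1.53 = 12.92 m.
Σ(b_i/K_i) = 9.45/0.979 + 1.94/0.0499 + 1.53/0.147 = 58.94 d.
K_eq = L / Σ(b_i/K_i) = 12.92 / 58.94 = 0.2192 m/day.
Q = K_eq · A · (Δh/L) = 0.2192 × 1130 × (5.63/12.92) = 107.9 m³/day.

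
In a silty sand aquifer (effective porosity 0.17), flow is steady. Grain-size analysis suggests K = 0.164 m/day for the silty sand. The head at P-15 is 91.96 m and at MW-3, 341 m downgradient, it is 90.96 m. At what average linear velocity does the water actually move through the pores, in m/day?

0.00283

Hydraulic gradient i = (91.96 − 90.96) / 341 = 1 / 341 = 0.002933.
Darcy flux q = K · i = 0.1640 × 0.002933 = 0.0004809 m/day.
Seepage velocity v = q / n_e = 0.0004809 / 0.17 = 0.002829 m/day.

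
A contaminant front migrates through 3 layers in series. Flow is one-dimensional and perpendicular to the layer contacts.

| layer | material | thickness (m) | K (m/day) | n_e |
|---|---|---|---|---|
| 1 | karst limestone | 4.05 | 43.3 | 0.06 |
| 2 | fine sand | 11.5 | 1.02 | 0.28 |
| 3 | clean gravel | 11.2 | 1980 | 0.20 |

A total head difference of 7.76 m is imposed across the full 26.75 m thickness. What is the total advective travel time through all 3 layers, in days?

With flow normal to the layers, continuity requires the same specific discharge q through every layer.
Σ(b_i/K_i) = 4.05/43.3 + 11.5/1.02 + 11.2/1980 = 11.37 d.
q = Δh / Σ(b_i/K_i) = 7.76 / 11.37 = 0.6823 m/day.
In each layer the seepage velocity is v_i = q/n_i, so the layer transit time is t_i = b_i·n_i / q:
  layer 1 (karst limestone): t_1 = 4.05 × 0.06 / 0.6823 = 0.3562 d
  layer 2 (fine sand): t_2 = 11.5 × 0.28 / 0.6823 = 4.719 d
  layer 3 (clean gravel): t_3 = 11.2 × 0.20 / 0.6823 = 3.283 d
Total t = Σ t_i = 8.359 days.

8.36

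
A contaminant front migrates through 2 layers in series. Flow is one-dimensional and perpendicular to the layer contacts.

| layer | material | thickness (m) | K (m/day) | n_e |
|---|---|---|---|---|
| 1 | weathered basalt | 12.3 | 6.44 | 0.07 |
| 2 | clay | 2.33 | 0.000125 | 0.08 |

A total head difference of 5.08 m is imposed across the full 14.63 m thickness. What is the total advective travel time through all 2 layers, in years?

With flow normal to the layers, continuity requires the same specific discharge q through every layer.
Σ(b_i/K_i) = 12.3/6.44 + 2.33/0.000125 = 18642 d.
q = Δh / Σ(b_i/K_i) = 5.08 / 18642 = 0.0002725 m/day.
In each layer the seepage velocity is v_i = q/n_i, so the layer transit time is t_i = b_i·n_i / q:
  layer 1 (weathered basalt): t_1 = 12.3 × 0.07 / 0.0002725 = 3160 d
  layer 2 (clay): t_2 = 2.33 × 0.08 / 0.0002725 = 684.0 d
Total t = Σ t_i = 3844 days = 10.52 years.

10.5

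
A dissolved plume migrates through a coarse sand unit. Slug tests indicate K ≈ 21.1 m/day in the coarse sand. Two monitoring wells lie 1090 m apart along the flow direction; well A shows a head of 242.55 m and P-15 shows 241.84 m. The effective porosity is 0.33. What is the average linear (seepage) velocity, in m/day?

0.0416

Hydraulic gradient i = (242.55 − 241.84) / 1090 = 0.71 / 1090 = 0.0006514.
Darcy flux q = K · i = 21.10 × 0.0006514 = 0.01374 m/day.
Seepage velocity v = q / n_e = 0.01374 / 0.33 = 0.04165 m/day.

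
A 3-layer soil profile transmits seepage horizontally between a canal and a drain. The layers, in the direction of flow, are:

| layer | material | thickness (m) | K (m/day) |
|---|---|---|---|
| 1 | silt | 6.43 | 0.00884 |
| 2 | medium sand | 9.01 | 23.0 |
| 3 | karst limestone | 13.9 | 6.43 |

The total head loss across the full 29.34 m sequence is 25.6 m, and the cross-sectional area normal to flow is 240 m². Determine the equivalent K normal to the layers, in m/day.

0.0402

Flow is perpendicular to layering, so the layers act in series and the equivalent K is the thickness-weighted harmonic mean.
Total thickness L = 6.43 + 9.01 + 13.9 = 29.34 m.
Σ(b_i/K_i) = 6.43/0.00884 + 9.01/23.0 + 13.9/6.43 = 729.9 d.
K_eq = L / Σ(b_i/K_i) = 29.34 / 729.9 = 0.04020 m/day.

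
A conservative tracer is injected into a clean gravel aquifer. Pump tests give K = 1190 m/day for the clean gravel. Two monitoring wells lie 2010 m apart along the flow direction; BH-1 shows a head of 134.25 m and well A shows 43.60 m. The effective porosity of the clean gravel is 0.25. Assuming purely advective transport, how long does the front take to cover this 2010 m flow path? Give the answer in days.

9.36

Hydraulic gradient i = (134.25 − 43.60) / 2010 = 90.65 / 2010 = 0.04510.
Darcy flux q = K · i = 1190 × 0.04510 = 53.67 m/day.
Seepage velocity v = q / n_e = 53.67 / 0.25 = 214.7 m/day.
Travel time t = L / v = 2010 / 214.7 = 9.363 days.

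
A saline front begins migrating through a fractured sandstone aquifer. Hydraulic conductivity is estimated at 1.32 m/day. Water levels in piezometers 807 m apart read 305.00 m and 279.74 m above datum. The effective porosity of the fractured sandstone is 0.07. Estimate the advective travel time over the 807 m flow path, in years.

3.74

Hydraulic gradient i = (305.00 − 279.74) / 807 = 25.26 / 807 = 0.03130.
Darcy flux q = K · i = 1.320 × 0.03130 = 0.04132 m/day.
Seepage velocity v = q / n_e = 0.04132 / 0.07 = 0.5902 m/day.
Travel time t = L / v = 807 / 0.5902 = 1367 days = 3.743 years.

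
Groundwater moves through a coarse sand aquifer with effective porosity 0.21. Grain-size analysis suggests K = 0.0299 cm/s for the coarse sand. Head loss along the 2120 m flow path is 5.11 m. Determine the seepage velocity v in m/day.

Convert K: 0.0299 cm/s × 864 = 25.83 m/day.
Hydraulic gradient i = Δh / L = 5.11 / 2120 = 0.002410.
Darcy flux q = K · i = 25.83 × 0.002410 = 0.06227 m/day.
Seepage velocity v = q / n_e = 0.06227 / 0.21 = 0.2965 m/day.

0.297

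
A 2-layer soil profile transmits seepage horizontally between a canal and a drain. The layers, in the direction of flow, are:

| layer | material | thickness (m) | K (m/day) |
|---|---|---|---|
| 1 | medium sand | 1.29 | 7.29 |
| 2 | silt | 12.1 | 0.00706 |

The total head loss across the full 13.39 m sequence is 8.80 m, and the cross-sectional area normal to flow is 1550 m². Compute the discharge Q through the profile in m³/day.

7.96

Flow is perpendicular to layering, so the layers act in series and the equivalent K is the thickness-weighted harmonic mean.
Total thickness L = 1.29 + 12.1 = 13.39 m.
Σ(b_i/K_i) = 1.29/7.29 + 12.1/0.00706 = 1714 d.
K_eq = L / Σ(b_i/K_i) = 13.39 / 1714 = 0.007812 m/day.
Q = K_eq · A · (Δh/L) = 0.007812 × 1550 × (8.80/13.39) = 7.958 m³/day.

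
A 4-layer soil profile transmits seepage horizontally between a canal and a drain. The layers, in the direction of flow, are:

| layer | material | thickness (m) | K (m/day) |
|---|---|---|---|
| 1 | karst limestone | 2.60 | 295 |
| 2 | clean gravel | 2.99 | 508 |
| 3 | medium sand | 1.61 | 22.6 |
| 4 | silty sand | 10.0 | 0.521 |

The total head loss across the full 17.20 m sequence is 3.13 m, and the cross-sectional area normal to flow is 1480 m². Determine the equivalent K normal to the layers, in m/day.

0.892

Flow is perpendicular to layering, so the layers act in series and the equivalent K is the thickness-weighted harmonic mean.
Total thickness L = 2.60 + 2.99 + 1.61 + 10.0 = 17.20 m.
Σ(b_i/K_i) = 2.60/295 + 2.99/508 + 1.61/22.6 + 10.0/0.521 = 19.28 d.
K_eq = L / Σ(b_i/K_i) = 17.20 / 19.28 = 0.8921 m/day.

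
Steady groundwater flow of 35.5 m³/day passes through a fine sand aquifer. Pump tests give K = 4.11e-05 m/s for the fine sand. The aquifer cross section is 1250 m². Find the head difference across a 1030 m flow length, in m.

Convert K: 4.11e-05 m/s × 86400 = 3.551 m/day.
From Q = K·A·i, i = Q / (K·A) = 35.5 / (3.551 × 1250) = 0.007998.
Head loss Δh = i · L = 0.007998 × 1030 = 8.238 m.

8.24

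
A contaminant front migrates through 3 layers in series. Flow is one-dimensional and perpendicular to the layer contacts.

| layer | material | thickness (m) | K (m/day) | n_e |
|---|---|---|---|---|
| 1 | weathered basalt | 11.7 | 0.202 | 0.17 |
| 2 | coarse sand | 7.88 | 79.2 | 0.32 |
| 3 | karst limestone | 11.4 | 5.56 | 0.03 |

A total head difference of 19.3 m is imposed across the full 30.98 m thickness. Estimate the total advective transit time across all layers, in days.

With flow normal to the layers, continuity requires the same specific discharge q through every layer.
Σ(b_i/K_i) = 11.7/0.202 + 7.88/79.2 + 11.4/5.56 = 60.07 d.
q = Δh / Σ(b_i/K_i) = 19.3 / 60.07 = 0.3213 m/day.
In each layer the seepage velocity is v_i = q/n_i, so the layer transit time is t_i = b_i·n_i / q:
  layer 1 (weathered basalt): t_1 = 11.7 × 0.17 / 0.3213 = 6.191 d
  layer 2 (coarse sand): t_2 = 7.88 × 0.32 / 0.3213 = 7.848 d
  layer 3 (karst limestone): t_3 = 11.4 × 0.03 / 0.3213 = 1.064 d
Total t = Σ t_i = 15.10 days.

15.1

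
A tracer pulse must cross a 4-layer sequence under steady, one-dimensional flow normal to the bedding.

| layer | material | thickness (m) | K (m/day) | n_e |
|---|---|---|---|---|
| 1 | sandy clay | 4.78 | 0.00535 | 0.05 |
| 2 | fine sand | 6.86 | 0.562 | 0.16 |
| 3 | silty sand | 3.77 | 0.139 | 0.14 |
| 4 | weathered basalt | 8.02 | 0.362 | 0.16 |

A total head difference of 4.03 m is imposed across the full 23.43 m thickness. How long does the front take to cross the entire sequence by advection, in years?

2.04

With flow normal to the layers, continuity requires the same specific discharge q through every layer.
Σ(b_i/K_i) = 4.78/0.00535 + 6.86/0.562 + 3.77/0.139 + 8.02/0.362 = 954.9 d.
q = Δh / Σ(b_i/K_i) = 4.03 / 954.9 = 0.004220 m/day.
In each layer the seepage velocity is v_i = q/n_i, so the layer transit time is t_i = b_i·n_i / q:
  layer 1 (sandy clay): t_1 = 4.78 × 0.05 / 0.004220 = 56.63 d
  layer 2 (fine sand): t_2 = 6.86 × 0.16 / 0.004220 = 260.1 d
  layer 3 (silty sand): t_3 = 3.77 × 0.14 / 0.004220 = 125.1 d
  layer 4 (weathered basalt): t_4 = 8.02 × 0.16 / 0.004220 = 304.1 d
Total t = Σ t_i = 745.8 days = 2.042 years.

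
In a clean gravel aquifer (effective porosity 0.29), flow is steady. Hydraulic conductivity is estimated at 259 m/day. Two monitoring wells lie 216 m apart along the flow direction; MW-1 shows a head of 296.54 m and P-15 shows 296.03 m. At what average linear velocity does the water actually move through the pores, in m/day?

Hydraulic gradient i = (296.54 − 296.03) / 216 = 0.51 / 216 = 0.002361.
Darcy flux q = K · i = 259.0 × 0.002361 = 0.6115 m/day.
Seepage velocity v = q / n_e = 0.6115 / 0.29 = 2.109 m/day.

2.11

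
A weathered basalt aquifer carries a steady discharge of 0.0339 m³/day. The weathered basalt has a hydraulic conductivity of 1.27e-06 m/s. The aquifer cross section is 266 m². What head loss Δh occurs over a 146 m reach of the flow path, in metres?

0.170

Convert K: 1.27e-06 m/s × 86400 = 0.1097 m/day.
From Q = K·A·i, i = Q / (K·A) = 0.0339 / (0.1097 × 266.0) = 0.001161.
Head loss Δh = i · L = 0.001161 × 146 = 0.1696 m.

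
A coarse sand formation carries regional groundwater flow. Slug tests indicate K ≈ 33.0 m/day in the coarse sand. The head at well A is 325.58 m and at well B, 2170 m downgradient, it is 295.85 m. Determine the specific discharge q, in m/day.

0.452

Hydraulic gradient i = (325.58 − 295.85) / 2170 = 29.73 / 2170 = 0.01370.
Specific discharge q = K · i = 33.00 × 0.01370 = 0.4521 m/day.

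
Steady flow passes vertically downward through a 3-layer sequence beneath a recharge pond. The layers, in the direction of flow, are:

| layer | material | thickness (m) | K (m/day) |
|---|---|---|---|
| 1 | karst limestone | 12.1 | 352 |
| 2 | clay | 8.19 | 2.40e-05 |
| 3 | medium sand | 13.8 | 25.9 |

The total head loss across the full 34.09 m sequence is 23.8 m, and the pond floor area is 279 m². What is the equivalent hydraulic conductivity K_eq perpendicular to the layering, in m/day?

Flow is perpendicular to layering, so the layers act in series and the equivalent K is the thickness-weighted harmonic mean.
Total thickness L = 12.1 + 8.19 + 13.8 = 34.09 m.
Σ(b_i/K_i) = 12.1/352 + 8.19/2.40e-05 + 13.8/25.9 = 3.413e+05 d.
K_eq = L / Σ(b_i/K_i) = 34.09 / 3.413e+05 = 9.990e-05 m/day.

9.99e-05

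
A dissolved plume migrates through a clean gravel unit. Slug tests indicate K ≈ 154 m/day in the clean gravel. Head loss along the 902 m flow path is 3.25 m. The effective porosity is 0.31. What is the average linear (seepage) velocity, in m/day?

Hydraulic gradient i = Δh / L = 3.25 / 902 = 0.003603.
Darcy flux q = K · i = 154.0 × 0.003603 = 0.5549 m/day.
Seepage velocity v = q / n_e = 0.5549 / 0.31 = 1.790 m/day.

1.79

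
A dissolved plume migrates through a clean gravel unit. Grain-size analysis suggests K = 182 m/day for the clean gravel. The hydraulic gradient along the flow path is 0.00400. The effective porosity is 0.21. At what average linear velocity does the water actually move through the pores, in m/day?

3.47

Hydraulic gradient i = 0.00400.
Darcy flux q = K · i = 182.0 × 0.004000 = 0.7280 m/day.
Seepage velocity v = q / n_e = 0.7280 / 0.21 = 3.467 m/day.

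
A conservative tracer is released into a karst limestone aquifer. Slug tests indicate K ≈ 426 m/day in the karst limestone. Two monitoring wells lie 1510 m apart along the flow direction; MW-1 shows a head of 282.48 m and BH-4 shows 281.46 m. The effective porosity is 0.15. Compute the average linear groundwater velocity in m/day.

Hydraulic gradient i = (282.48 − 281.46) / 1510 = 1.02 / 1510 = 0.0006755.
Darcy flux q = K · i = 426.0 × 0.0006755 = 0.2878 m/day.
Seepage velocity v = q / n_e = 0.2878 / 0.15 = 1.918 m/day.

1.92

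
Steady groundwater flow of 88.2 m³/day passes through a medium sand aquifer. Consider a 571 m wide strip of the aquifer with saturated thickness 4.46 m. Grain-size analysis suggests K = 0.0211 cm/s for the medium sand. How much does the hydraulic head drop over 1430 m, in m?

Convert K: 0.0211 cm/s × 864 = 18.23 m/day.
Cross-sectional area A = 571 × 4.46 = 2547 m².
From Q = K·A·i, i = Q / (K·A) = 88.2 / (18.23 × 2547) = 0.001900.
Head loss Δh = i · L = 0.001900 × 1430 = 2.717 m.

2.72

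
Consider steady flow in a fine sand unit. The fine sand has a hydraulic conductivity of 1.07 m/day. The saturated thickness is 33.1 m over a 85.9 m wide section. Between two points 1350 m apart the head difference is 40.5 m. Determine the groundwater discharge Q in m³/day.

91.3

Cross-sectional area A = 85.9 × 33.1 = 2843 m².
Hydraulic gradient i = Δh / L = 40.5 / 1350 = 0.03000.
Darcy's law: Q = K · A · i = 1.070 × 2843 × 0.03000 = 91.27 m³/day.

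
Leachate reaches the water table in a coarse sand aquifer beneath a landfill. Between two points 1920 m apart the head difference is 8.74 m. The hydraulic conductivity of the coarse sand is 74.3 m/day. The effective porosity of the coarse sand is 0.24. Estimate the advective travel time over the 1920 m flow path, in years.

3.73

Hydraulic gradient i = Δh / L = 8.74 / 1920 = 0.004552.
Darcy flux q = K · i = 74.30 × 0.004552 = 0.3382 m/day.
Seepage velocity v = q / n_e = 0.3382 / 0.24 = 1.409 m/day.
Travel time t = L / v = 1920 / 1.409 = 1362 days = 3.730 years.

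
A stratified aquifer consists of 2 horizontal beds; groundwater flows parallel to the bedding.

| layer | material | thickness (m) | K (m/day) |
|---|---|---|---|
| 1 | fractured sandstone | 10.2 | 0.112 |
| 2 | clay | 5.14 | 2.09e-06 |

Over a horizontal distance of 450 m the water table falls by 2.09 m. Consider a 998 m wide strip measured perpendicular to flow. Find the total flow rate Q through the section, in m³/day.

5.30

Flow is parallel to layering, so each bed carries its own Darcy discharge and the transmissivities add.
Σ(K_i·b_i) = 0.112×10.2 + 2.09e-06×5.14 = 1.142 m²/day.
Hydraulic gradient i = Δh / L = 2.09 / 450 = 0.004644.
Q = Σ(K_i·b_i) · W · i = 1.142 × 998 × 0.004644 = 5.295 m³/day.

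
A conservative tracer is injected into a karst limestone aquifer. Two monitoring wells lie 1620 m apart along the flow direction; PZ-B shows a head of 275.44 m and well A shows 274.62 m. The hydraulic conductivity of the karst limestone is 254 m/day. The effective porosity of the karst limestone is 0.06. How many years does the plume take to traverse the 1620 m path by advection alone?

Hydraulic gradient i = (275.44 − 274.62) / 1620 = 0.82 / 1620 = 0.0005062.
Darcy flux q = K · i = 254.0 × 0.0005062 = 0.1286 m/day.
Seepage velocity v = q / n_e = 0.1286 / 0.06 = 2.143 m/day.
Travel time t = L / v = 1620 / 2.143 = 756.0 days = 2.070 years.

2.07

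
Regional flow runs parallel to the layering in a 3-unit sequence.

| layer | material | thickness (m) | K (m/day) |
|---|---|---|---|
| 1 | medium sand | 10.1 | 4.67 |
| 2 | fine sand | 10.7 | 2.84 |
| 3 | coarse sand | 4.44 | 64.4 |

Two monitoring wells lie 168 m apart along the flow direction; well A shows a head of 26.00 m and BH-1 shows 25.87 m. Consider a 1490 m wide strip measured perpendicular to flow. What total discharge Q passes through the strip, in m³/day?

Flow is parallel to layering, so each bed carries its own Darcy discharge and the transmissivities add.
Σ(K_i·b_i) = 4.67×10.1 + 2.84×10.7 + 64.4×4.44 = 363.5 m²/day.
Hydraulic gradient i = (26.00 − 25.87) / 168 = 0.13 / 168 = 0.0007738.
Q = Σ(K_i·b_i) · W · i = 363.5 × 1490 × 0.0007738 = 419.1 m³/day.

419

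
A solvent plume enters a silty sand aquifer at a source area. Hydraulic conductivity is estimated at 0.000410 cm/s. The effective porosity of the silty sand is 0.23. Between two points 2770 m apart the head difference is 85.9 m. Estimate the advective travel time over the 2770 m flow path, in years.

159

Convert K: 0.000410 cm/s × 864 = 0.3542 m/day.
Hydraulic gradient i = Δh / L = 85.9 / 2770 = 0.03101.
Darcy flux q = K · i = 0.3542 × 0.03101 = 0.01099 m/day.
Seepage velocity v = q / n_e = 0.01099 / 0.23 = 0.04776 m/day.
Travel time t = L / v = 2770 / 0.04776 = 57996 days = 158.8 years.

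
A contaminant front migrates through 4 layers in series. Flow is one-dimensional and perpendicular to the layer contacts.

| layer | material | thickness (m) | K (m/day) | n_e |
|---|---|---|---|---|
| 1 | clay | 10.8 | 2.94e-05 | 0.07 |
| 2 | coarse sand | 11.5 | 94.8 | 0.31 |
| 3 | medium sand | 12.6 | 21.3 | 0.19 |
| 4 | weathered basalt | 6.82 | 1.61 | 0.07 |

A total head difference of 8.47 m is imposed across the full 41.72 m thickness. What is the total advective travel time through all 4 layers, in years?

854

With flow normal to the layers, continuity requires the same specific discharge q through every layer.
Σ(b_i/K_i) = 10.8/2.94e-05 + 11.5/94.8 + 12.6/21.3 + 6.82/1.61 = 3.674e+05 d.
q = Δh / Σ(b_i/K_i) = 8.47 / 3.674e+05 = 2.306e-05 m/day.
In each layer the seepage velocity is v_i = q/n_i, so the layer transit time is t_i = b_i·n_i / q:
  layer 1 (clay): t_1 = 10.8 × 0.07 / 2.306e-05 = 32788 d
  layer 2 (coarse sand): t_2 = 11.5 × 0.31 / 2.306e-05 = 1.546e+05 d
  layer 3 (medium sand): t_3 = 12.6 × 0.19 / 2.306e-05 = 1.038e+05 d
  layer 4 (weathered basalt): t_4 = 6.82 × 0.07 / 2.306e-05 = 20705 d
Total t = Σ t_i = 3.119e+05 days = 854.0 years.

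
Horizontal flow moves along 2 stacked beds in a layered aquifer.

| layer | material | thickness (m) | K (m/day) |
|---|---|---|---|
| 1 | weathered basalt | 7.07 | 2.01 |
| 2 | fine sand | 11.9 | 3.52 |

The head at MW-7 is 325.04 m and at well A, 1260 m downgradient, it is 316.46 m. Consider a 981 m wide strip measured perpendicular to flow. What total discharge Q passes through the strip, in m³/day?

Flow is parallel to layering, so each bed carries its own Darcy discharge and the transmissivities add.
Σ(K_i·b_i) = 2.01×7.07 + 3.52×11.9 = 56.10 m²/day.
Hydraulic gradient i = (325.04 − 316.46) / 1260 = 8.58 / 1260 = 0.006810.
Q = Σ(K_i·b_i) · W · i = 56.10 × 981 × 0.006810 = 374.7 m³/day.

375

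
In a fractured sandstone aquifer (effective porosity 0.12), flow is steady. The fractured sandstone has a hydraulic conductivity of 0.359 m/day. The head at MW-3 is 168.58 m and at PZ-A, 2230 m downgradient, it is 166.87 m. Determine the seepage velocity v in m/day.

Hydraulic gradient i = (168.58 − 166.87) / 2230 = 1.71 / 2230 = 0.0007668.
Darcy flux q = K · i = 0.3590 × 0.0007668 = 0.0002753 m/day.
Seepage velocity v = q / n_e = 0.0002753 / 0.12 = 0.002294 m/day.

0.00229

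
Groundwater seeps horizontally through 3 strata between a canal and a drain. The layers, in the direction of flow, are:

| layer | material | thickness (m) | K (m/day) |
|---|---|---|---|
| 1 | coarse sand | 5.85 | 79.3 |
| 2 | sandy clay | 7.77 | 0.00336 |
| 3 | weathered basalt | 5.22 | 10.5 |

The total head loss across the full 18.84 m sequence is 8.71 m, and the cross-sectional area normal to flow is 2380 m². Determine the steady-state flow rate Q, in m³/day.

Flow is perpendicular to layering, so the layers act in series and the equivalent K is the thickness-weighted harmonic mean.
Total thickness L = 5.85 + 7.77 + 5.22 = 18.84 m.
Σ(b_i/K_i) = 5.85/79.3 + 7.77/0.00336 + 5.22/10.5 = 2313 d.
K_eq = L / Σ(b_i/K_i) = 18.84 / 2313 = 0.008145 m/day.
Q = K_eq · A · (Δh/L) = 0.008145 × 2380 × (8.71/18.84) = 8.962 m³/day.

8.96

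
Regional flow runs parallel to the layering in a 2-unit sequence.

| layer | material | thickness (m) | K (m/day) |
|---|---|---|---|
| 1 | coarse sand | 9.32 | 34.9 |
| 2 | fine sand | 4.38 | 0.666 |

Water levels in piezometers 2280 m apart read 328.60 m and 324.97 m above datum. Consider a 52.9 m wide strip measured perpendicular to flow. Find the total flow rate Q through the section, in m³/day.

Flow is parallel to layering, so each bed carries its own Darcy discharge and the transmissivities add.
Σ(K_i·b_i) = 34.9×9.32 + 0.666×4.38 = 328.2 m²/day.
Hydraulic gradient i = (328.60 − 324.97) / 2280 = 3.63 / 2280 = 0.001592.
Q = Σ(K_i·b_i) · W · i = 328.2 × 52.9 × 0.001592 = 27.64 m³/day.

27.6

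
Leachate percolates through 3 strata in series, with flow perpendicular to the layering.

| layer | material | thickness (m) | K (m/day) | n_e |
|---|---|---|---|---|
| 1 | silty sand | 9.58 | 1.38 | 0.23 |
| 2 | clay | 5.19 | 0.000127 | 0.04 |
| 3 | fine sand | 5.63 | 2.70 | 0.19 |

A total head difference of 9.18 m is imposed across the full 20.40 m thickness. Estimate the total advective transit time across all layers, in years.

42.4

With flow normal to the layers, continuity requires the same specific discharge q through every layer.
Σ(b_i/K_i) = 9.58/1.38 + 5.19/0.000127 + 5.63/2.70 = 40875 d.
q = Δh / Σ(b_i/K_i) = 9.18 / 40875 = 0.0002246 m/day.
In each layer the seepage velocity is v_i = q/n_i, so the layer transit time is t_i = b_i·n_i / q:
  layer 1 (silty sand): t_1 = 9.58 × 0.23 / 0.0002246 = 9811 d
  layer 2 (clay): t_2 = 5.19 × 0.04 / 0.0002246 = 924.4 d
  layer 3 (fine sand): t_3 = 5.63 × 0.19 / 0.0002246 = 4763 d
Total t = Σ t_i = 15498 days = 42.43 years.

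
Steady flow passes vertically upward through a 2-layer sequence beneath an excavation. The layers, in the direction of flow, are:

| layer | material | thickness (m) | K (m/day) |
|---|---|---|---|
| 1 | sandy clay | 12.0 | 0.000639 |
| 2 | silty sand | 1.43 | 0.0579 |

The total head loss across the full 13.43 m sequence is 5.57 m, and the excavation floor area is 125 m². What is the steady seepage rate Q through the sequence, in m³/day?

Flow is perpendicular to layering, so the layers act in series and the equivalent K is the thickness-weighted harmonic mean.
Total thickness L = 12.0 + 1.43 = 13.43 m.
Σ(b_i/K_i) = 12.0/0.000639 + 1.43/0.0579 = 18804 d.
K_eq = L / Σ(b_i/K_i) = 13.43 / 18804 = 0.0007142 m/day.
Q = K_eq · A · (Δh/L) = 0.0007142 × 125 × (5.57/13.43) = 0.03703 m³/day.

0.0370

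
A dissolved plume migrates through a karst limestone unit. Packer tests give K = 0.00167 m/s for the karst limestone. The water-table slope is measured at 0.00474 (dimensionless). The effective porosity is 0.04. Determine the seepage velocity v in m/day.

Convert K: 0.00167 m/s × 86400 = 144.3 m/day.
Hydraulic gradient i = 0.00474.
Darcy flux q = K · i = 144.3 × 0.004740 = 0.6839 m/day.
Seepage velocity v = q / n_e = 0.6839 / 0.04 = 17.10 m/day.

17.1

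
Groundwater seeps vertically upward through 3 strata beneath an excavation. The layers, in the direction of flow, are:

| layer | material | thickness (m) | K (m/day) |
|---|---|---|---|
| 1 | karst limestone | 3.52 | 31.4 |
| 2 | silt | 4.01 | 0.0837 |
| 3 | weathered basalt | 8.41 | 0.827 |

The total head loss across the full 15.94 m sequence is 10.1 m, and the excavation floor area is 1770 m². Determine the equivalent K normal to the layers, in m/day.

0.274

Flow is perpendicular to layering, so the layers act in series and the equivalent K is the thickness-weighted harmonic mean.
Total thickness L = 3.52 + 4.01 + 8.41 = 15.94 m.
Σ(b_i/K_i) = 3.52/31.4 + 4.01/0.0837 + 8.41/0.827 = 58.19 d.
K_eq = L / Σ(b_i/K_i) = 15.94 / 58.19 = 0.2739 m/day.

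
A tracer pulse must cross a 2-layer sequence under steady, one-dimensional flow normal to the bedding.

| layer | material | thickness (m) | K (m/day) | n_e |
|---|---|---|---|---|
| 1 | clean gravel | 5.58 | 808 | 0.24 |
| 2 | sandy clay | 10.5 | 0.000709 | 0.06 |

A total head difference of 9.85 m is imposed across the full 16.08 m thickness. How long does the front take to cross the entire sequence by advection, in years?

8.11

With flow normal to the layers, continuity requires the same specific discharge q through every layer.
Σ(b_i/K_i) = 5.58/808 + 10.5/0.000709 = 14810 d.
q = Δh / Σ(b_i/K_i) = 9.85 / 14810 = 0.0006651 m/day.
In each layer the seepage velocity is v_i = q/n_i, so the layer transit time is t_i = b_i·n_i / q:
  layer 1 (clean gravel): t_1 = 5.58 × 0.24 / 0.0006651 = 2014 d
  layer 2 (sandy clay): t_2 = 10.5 × 0.06 / 0.0006651 = 947.2 d
Total t = Σ t_i = 2961 days = 8.106 years.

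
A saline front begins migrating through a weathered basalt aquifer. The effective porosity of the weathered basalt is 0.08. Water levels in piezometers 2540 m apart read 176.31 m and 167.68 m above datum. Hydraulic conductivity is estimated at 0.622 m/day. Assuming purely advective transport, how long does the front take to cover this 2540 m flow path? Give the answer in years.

263

Hydraulic gradient i = (176.31 − 167.68) / 2540 = 8.63 / 2540 = 0.003398.
Darcy flux q = K · i = 0.6220 × 0.003398 = 0.002113 m/day.
Seepage velocity v = q / n_e = 0.002113 / 0.08 = 0.02642 m/day.
Travel time t = L / v = 2540 / 0.02642 = 96152 days = 263.2 years.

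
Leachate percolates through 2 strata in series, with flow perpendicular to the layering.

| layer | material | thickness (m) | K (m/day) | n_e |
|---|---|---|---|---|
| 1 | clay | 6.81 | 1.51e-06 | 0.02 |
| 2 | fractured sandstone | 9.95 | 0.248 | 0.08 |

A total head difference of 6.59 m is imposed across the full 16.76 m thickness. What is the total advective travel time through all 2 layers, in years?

With flow normal to the layers, continuity requires the same specific discharge q through every layer.
Σ(b_i/K_i) = 6.81/1.51e-06 + 9.95/0.248 = 4.510e+06 d.
q = Δh / Σ(b_i/K_i) = 6.59 / 4.510e+06 = 1.461e-06 m/day.
In each layer the seepage velocity is v_i = q/n_i, so the layer transit time is t_i = b_i·n_i / q:
  layer 1 (clay): t_1 = 6.81 × 0.02 / 1.461e-06 = 93211 d
  layer 2 (fractured sandstone): t_2 = 9.95 × 0.08 / 1.461e-06 = 5.448e+05 d
Total t = Σ t_i = 6.380e+05 days = 1747 years.

1750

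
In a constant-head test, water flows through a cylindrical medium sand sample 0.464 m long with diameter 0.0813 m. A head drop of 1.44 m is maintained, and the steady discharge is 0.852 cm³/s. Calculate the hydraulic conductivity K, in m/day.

4.57

Cross-sectional area A = π·(d/2)² = π × (0.0813/2)² = 0.005191 m².
Convert discharge: 0.852 cm³/s = 8.520e-07 m³/s.
Darcy's law rearranged: K = Q·L / (A·Δh) = 8.520e-07 × 0.464 / (0.005191 × 1.44) = 5.288e-05 m/s = 4.569 m/day.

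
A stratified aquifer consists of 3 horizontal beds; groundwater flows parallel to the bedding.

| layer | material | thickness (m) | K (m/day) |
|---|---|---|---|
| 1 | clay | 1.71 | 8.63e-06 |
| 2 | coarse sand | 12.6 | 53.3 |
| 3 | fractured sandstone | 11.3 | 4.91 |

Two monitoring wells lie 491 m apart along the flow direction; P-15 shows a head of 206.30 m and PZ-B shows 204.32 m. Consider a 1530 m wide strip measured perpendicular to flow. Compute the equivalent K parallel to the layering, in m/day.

Flow is parallel to layering, so each bed carries its own Darcy discharge and the transmissivities add.
Σ(K_i·b_i) = 8.63e-06×1.71 + 53.3×12.6 + 4.91×11.3 = 727.1 m²/day.
Total thickness b = 25.61 m, so K_eq = Σ(K_i·b_i)/b = 28.39 m/day.

28.4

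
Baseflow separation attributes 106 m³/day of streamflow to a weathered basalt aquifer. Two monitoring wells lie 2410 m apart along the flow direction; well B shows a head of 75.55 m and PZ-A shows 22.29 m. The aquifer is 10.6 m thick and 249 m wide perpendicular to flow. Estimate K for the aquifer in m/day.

1.82

Cross-sectional area A = 249 × 10.6 = 2639 m².
Hydraulic gradient i = (75.55 − 22.29) / 2410 = 53.26 / 2410 = 0.02210.
From Q = K·A·i, K = Q / (A·i) = 106 / (2639 × 0.02210) = 1.817 m/day.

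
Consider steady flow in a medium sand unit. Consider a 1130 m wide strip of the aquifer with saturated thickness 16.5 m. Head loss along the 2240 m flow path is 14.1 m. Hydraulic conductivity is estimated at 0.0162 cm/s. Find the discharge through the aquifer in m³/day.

1640

Convert K: 0.0162 cm/s × 864 = 14.00 m/day.
Cross-sectional area A = 1130 × 16.5 = 18645 m².
Hydraulic gradient i = Δh / L = 14.1 / 2240 = 0.006295.
Darcy's law: Q = K · A · i = 14.00 × 18645 × 0.006295 = 1643 m³/day.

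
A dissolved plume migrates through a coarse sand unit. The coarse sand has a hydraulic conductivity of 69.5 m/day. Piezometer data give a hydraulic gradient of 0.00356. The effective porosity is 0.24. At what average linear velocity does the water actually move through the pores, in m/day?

1.03

Hydraulic gradient i = 0.00356.
Darcy flux q = K · i = 69.50 × 0.003560 = 0.2474 m/day.
Seepage velocity v = q / n_e = 0.2474 / 0.24 = 1.031 m/day.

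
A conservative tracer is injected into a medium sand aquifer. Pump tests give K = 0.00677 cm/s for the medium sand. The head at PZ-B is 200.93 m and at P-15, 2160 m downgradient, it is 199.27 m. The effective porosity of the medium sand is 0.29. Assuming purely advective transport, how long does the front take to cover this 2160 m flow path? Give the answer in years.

382

Convert K: 0.00677 cm/s × 864 = 5.849 m/day.
Hydraulic gradient i = (200.93 − 199.27) / 2160 = 1.66 / 2160 = 0.0007685.
Darcy flux q = K · i = 5.849 × 0.0007685 = 0.004495 m/day.
Seepage velocity v = q / n_e = 0.004495 / 0.29 = 0.01550 m/day.
Travel time t = L / v = 2160 / 0.01550 = 1.393e+05 days = 381.5 years.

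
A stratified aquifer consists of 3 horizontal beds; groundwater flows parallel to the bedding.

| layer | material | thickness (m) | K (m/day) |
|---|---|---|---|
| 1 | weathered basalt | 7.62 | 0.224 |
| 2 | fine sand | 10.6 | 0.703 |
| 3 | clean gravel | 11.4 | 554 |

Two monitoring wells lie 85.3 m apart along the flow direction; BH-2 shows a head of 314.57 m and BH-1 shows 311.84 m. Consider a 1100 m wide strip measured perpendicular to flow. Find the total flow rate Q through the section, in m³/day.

Flow is parallel to layering, so each bed carries its own Darcy discharge and the transmissivities add.
Σ(K_i·b_i) = 0.224×7.62 + 0.703×10.6 + 554×11.4 = 6325 m²/day.
Hydraulic gradient i = (314.57 − 311.84) / 85.3 = 2.73 / 85.3 = 0.03200.
Q = Σ(K_i·b_i) · W · i = 6325 × 1100 × 0.03200 = 2.227e+05 m³/day.

223000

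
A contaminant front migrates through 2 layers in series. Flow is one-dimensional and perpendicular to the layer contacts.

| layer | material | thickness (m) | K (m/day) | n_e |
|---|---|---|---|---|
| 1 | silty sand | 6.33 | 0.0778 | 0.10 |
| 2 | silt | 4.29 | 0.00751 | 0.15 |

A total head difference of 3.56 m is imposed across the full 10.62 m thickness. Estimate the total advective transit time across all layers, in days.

234

With flow normal to the layers, continuity requires the same specific discharge q through every layer.
Σ(b_i/K_i) = 6.33/0.0778 + 4.29/0.00751 = 652.6 d.
q = Δh / Σ(b_i/K_i) = 3.56 / 652.6 = 0.005455 m/day.
In each layer the seepage velocity is v_i = q/n_i, so the layer transit time is t_i = b_i·n_i / q:
  layer 1 (silty sand): t_1 = 6.33 × 0.10 / 0.005455 = 116.0 d
  layer 2 (silt): t_2 = 4.29 × 0.15 / 0.005455 = 118.0 d
Total t = Σ t_i = 234.0 days.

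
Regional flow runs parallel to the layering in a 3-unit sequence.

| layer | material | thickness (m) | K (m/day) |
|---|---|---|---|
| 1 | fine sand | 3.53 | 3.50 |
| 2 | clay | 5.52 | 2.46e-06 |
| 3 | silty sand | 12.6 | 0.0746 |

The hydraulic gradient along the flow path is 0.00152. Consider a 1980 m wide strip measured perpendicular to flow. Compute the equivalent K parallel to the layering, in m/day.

0.614

Flow is parallel to layering, so each bed carries its own Darcy discharge and the transmissivities add.
Σ(K_i·b_i) = 3.50×3.53 + 2.46e-06×5.52 + 0.0746×12.6 = 13.29 m²/day.
Total thickness b = 21.65 m, so K_eq = Σ(K_i·b_i)/b = 0.6141 m/day.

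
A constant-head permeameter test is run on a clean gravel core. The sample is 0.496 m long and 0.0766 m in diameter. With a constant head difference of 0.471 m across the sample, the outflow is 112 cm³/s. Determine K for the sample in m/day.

2210

Cross-sectional area A = π·(d/2)² = π × (0.0766/2)² = 0.004608 m².
Convert discharge: 112 cm³/s = 0.0001120 m³/s.
Darcy's law rearranged: K = Q·L / (A·Δh) = 0.0001120 × 0.496 / (0.004608 × 0.471) = 0.02559 m/s = 2211 m/day.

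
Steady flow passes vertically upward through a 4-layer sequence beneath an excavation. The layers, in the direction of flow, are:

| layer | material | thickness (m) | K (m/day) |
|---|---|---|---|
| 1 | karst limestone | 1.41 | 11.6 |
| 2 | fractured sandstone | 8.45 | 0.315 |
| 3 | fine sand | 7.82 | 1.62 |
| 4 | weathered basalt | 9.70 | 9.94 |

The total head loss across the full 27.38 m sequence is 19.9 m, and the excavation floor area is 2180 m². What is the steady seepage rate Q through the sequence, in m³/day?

Flow is perpendicular to layering, so the layers act in series and the equivalent K is the thickness-weighted harmonic mean.
Total thickness L = 1.41 + 8.45 + 7.82 + 9.70 = 27.38 m.
Σ(b_i/K_i) = 1.41/11.6 + 8.45/0.315 + 7.82/1.62 + 9.70/9.94 = 32.75 d.
K_eq = L / Σ(b_i/K_i) = 27.38 / 32.75 = 0.8360 m/day.
Q = K_eq · A · (Δh/L) = 0.8360 × 2180 × (19.9/27.38) = 1325 m³/day.

1320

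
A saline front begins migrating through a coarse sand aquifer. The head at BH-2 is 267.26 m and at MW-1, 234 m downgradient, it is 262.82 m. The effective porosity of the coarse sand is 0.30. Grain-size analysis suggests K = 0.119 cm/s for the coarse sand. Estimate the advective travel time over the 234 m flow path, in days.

Convert K: 0.119 cm/s × 864 = 102.8 m/day.
Hydraulic gradient i = (267.26 − 262.82) / 234 = 4.44 / 234 = 0.01897.
Darcy flux q = K · i = 102.8 × 0.01897 = 1.951 m/day.
Seepage velocity v = q / n_e = 1.951 / 0.30 = 6.503 m/day.
Travel time t = L / v = 234 / 6.503 = 35.98 days.

36.0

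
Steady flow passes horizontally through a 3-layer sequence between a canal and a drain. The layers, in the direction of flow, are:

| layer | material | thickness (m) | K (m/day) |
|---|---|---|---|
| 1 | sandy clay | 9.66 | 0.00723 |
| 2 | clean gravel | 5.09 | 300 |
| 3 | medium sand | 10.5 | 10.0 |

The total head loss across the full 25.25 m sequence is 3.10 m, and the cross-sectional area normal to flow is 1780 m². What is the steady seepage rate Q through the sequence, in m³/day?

Flow is perpendicular to layering, so the layers act in series and the equivalent K is the thickness-weighted harmonic mean.
Total thickness L = 9.66 + 5.09 + 10.5 = 25.25 m.
Σ(b_i/K_i) = 9.66/0.00723 + 5.09/300 + 10.5/10.0 = 1337 d.
K_eq = L / Σ(b_i/K_i) = 25.25 / 1337 = 0.01888 m/day.
Q = K_eq · A · (Δh/L) = 0.01888 × 1780 × (3.10/25.25) = 4.127 m³/day.

4.13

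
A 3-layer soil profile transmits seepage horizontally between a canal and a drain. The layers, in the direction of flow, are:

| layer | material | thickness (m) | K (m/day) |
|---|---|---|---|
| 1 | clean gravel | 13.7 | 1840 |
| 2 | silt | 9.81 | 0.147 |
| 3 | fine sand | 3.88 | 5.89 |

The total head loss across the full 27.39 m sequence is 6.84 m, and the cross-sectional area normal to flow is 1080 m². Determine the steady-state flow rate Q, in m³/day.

110

Flow is perpendicular to layering, so the layers act in series and the equivalent K is the thickness-weighted harmonic mean.
Total thickness L = 13.7 + 9.81 + 3.88 = 27.39 m.
Σ(b_i/K_i) = 13.7/1840 + 9.81/0.147 + 3.88/5.89 = 67.40 d.
K_eq = L / Σ(b_i/K_i) = 27.39 / 67.40 = 0.4064 m/day.
Q = K_eq · A · (Δh/L) = 0.4064 × 1080 × (6.84/27.39) = 109.6 m³/day.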